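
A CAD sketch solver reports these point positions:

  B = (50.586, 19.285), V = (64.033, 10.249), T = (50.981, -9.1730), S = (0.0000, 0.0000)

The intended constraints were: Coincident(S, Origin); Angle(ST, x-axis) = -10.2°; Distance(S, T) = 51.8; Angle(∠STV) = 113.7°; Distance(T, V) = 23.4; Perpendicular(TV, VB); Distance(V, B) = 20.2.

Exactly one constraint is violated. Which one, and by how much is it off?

Distance(V, B) = 20.2 — off by 4.00.

S = (0.00, 0.00) ✓; ST at -10.20° ✓; |ST| = 51.80 ✓; ∠STV = 113.7° ✓; |TV| = 23.40 ✓; ∠(TV, VB) = 90.00° ✓; |VB| = 16.20 ✗.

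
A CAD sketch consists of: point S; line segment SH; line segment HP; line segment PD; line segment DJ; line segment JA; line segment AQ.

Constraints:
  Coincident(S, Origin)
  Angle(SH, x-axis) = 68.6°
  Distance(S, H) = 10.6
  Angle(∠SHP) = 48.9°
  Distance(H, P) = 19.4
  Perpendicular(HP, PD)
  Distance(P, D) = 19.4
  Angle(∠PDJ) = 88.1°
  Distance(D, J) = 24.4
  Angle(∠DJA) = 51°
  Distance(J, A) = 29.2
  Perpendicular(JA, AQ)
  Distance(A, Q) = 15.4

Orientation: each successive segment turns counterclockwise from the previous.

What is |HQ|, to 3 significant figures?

26.6

∠DJA = 51.0° gives JA at 151° from the x-axis; with |JA| = 29.2, A = (-10.6, 8.38). JA ⟂ AQ, so AQ runs at -119°; with |AQ| = 15.4, Q = (-18.2, -5.04). Then |HQ| = |Q − H| = 26.6.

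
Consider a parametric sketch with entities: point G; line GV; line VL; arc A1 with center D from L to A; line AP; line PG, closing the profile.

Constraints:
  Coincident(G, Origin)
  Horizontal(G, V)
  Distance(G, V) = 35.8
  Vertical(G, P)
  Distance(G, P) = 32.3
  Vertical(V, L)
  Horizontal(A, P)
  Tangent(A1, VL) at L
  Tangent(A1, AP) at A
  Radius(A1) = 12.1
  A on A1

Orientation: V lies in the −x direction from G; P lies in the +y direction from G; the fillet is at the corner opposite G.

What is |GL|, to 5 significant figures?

41.106

The virtual corner opposite G is at (-35.800, 32.300). Since A1 is tangent to VL there, DL ⟂ VL and the tangent condition forces DA to be normal to AP, with radius 12.1, so the center D sits 12.1 in from both sides at D = (-23.700, 20.200). That places the tangent points at L = (-35.800, 20.200) on VL and A = (-23.700, 32.300) on AP. Then |GL| = |L − G| = 41.106.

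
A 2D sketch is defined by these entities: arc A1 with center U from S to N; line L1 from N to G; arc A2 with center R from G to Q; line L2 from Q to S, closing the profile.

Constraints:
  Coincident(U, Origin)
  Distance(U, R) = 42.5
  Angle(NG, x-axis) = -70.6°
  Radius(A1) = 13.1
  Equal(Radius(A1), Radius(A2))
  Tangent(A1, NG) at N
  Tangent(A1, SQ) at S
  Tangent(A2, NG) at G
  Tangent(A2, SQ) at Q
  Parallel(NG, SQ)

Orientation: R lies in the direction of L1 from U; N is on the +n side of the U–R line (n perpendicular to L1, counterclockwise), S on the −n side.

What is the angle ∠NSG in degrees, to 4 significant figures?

58.35°

Tangency of A1 to both parallel lines with radius 13.1 puts N and S at U ± 13.1·n: N = (12.36, 4.351), S = (-12.36, -4.351). Equal radii place G and Q the same way about R: G = R + 13.1·n = (26.47, -35.74), Q = R − 13.1·n = (1.761, -44.44). Then cos ∠NSG = SN·SG / (|SN||SG|), giving 58.35°.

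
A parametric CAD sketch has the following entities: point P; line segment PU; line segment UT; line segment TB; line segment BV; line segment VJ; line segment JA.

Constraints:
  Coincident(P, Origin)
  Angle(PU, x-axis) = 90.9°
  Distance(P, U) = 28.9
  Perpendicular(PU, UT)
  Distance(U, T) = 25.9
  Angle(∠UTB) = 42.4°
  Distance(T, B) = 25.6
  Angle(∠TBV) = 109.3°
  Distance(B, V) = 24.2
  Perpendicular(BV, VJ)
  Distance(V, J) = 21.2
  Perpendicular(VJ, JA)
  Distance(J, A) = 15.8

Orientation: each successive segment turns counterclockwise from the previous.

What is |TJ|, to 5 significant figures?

32.795

P is at the origin; PU runs at 90.9° with length 28.9, so U = (-0.45394, 28.896). PU ⟂ UT, so UT runs at -179.10°; with |UT| = 25.9, T = (-26.351, 28.490). ∠UTB = 42.4° gives TB at -41.500° from the x-axis; with |TB| = 25.6, B = (-7.1775, 11.527). ∠TBV = 109.3° gives BV at 29.200° from the x-axis; with |BV| = 24.2, V = (13.947, 23.333). BV ⟂ VJ, so VJ runs at 119.20°; with |VJ| = 21.2, J = (3.6046, 41.839). Then |TJ| = |J − T| = 32.795.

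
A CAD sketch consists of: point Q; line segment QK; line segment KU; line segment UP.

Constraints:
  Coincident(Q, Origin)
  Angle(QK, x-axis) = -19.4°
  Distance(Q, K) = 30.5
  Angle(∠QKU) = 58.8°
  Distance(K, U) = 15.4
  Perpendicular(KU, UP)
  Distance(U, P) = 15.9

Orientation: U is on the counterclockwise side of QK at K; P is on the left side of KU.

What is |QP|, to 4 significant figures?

10.20

Q is at the origin; QK runs at -19.4° with length 30.5, so K = 30.5·(cos -19.4°, sin -19.4°) = (28.77, -10.13). ∠QKU = 58.8°, so KU runs at -19.4° + (180° − 58.8°) = 101.8° from the x-axis; with |KU| = 15.4, U = K + 15.4·(cos 101.8°, sin 101.8°) = (25.62, 4.944). KU ⟂ UP; with |UP| = 15.9 on the left of KU, P = U + 15.9·(-0.9789, -0.2045) = (10.06, 1.692). Then |QP| = |P − Q| = 10.20.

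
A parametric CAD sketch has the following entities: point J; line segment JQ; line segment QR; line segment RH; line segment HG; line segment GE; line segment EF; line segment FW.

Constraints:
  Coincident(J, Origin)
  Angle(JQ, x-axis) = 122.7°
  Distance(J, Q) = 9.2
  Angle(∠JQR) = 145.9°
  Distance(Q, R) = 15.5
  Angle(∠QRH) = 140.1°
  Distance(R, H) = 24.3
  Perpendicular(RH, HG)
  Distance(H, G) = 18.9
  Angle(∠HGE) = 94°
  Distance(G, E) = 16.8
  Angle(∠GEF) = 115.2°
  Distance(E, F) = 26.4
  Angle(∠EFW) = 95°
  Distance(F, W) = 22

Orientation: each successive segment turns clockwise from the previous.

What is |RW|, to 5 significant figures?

20.015

J is at the origin; JQ runs at 122.7° with length 9.2, so Q = (-4.9702, 7.7419). ∠JQR = 145.9° gives QR at 88.600° from the x-axis; with |QR| = 15.5, R = (-4.5915, 23.237). ∠QRH = 140.1° gives RH at 48.700° from the x-axis; with |RH| = 24.3, H = (11.447, 41.493). RH ⟂ HG, so HG runs at -41.300°; with |HG| = 18.9, G = (25.645, 29.019). ∠HGE = 94.0° gives GE at -127.30° from the x-axis; with |GE| = 16.8, E = (15.465, 15.655). ∠GEF = 115.2° gives EF at 167.90° from the x-axis; with |EF| = 26.4, F = (-10.349, 21.189). ∠EFW = 95.0° gives FW at 82.900° from the x-axis; with |FW| = 22.0, W = (-7.6294, 43.020). Then |RW| = |W − R| = 20.015.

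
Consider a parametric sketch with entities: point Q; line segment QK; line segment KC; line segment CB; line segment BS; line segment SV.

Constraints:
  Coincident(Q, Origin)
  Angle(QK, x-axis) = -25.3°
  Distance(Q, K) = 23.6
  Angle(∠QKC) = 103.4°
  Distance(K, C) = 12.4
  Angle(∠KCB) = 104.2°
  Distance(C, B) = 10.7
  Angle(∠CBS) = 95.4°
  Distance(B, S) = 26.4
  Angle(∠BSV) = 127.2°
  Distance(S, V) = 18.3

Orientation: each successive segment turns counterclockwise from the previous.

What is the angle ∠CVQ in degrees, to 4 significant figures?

48.70°

∠CBS = 95.4° gives BS at -148.3° from the x-axis; with |BS| = 26.4, S = (0.1736, -5.747). ∠BSV = 127.2° gives SV at -95.50° from the x-axis; with |SV| = 18.3, V = (-1.580, -23.96). Then cos ∠CVQ = VC·VQ / (|VC||VQ|), giving 48.70°.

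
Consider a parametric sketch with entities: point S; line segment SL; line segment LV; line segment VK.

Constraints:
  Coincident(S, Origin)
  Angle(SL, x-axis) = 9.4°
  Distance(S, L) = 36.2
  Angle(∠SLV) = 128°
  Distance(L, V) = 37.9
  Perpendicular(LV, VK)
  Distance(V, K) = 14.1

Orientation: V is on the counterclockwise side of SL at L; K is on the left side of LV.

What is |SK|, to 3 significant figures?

61.9

∠SLV = 128.0°, so LV runs at 9.4° + (180° − 128.0°) = 61.4° from the x-axis; with |LV| = 37.9, V = L + 37.9·(cos 61.4°, sin 61.4°) = (53.9, 39.2). The perpendicularity gives VK at right angles to LV; with |VK| = 14.1 on the left of LV, K = V + 14.1·(-0.878, 0.479) = (41.5, 45.9). Then |SK| = |K − S| = 61.9.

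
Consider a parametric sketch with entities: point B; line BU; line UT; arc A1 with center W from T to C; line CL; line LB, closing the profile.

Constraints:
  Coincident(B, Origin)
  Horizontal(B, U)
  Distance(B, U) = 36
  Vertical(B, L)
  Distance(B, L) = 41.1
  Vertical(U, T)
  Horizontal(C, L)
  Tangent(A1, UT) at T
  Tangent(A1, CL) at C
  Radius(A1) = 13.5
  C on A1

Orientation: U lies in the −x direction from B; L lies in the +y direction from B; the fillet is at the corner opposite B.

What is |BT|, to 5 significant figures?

45.363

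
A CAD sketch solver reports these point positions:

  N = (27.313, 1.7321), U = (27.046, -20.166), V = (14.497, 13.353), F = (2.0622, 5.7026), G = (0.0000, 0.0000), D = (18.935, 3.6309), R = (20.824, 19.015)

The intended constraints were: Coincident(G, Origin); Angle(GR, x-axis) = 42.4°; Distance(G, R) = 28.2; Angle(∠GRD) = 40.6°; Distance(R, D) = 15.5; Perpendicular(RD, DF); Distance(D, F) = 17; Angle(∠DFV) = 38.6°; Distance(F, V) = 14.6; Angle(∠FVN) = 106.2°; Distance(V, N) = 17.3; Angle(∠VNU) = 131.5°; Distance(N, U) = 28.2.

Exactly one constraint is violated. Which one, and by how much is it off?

Distance(N, U) = 28.2 — off by 6.30.

G = (0.00, 0.00) ✓; GR at 42.40° ✓; |GR| = 28.20 ✓; ∠GRD = 40.60° ✓; |RD| = 15.50 ✓; ∠(RD, DF) = 90.00° ✓; |DF| = 17.00 ✓; ∠DFV = 38.60° ✓; |FV| = 14.60 ✓; ∠FVN = 106.2° ✓; |VN| = 17.30 ✓; ∠VNU = 131.5° ✓; |NU| = 21.90 ✗.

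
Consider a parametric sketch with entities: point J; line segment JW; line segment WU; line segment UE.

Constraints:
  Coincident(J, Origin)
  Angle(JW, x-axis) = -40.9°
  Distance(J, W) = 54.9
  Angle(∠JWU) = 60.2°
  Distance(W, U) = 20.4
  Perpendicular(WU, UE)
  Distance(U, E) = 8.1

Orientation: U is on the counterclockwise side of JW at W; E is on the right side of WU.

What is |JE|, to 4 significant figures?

56.16

∠JWU = 60.2°, so WU runs at -40.9° + (180° − 60.2°) = 78.90° from the x-axis; with |WU| = 20.4, U = W + 20.4·(cos 78.90°, sin 78.90°) = (45.42, -15.93). The perpendicularity gives UE at right angles to WU; with |UE| = 8.1 on the right of WU, E = U + 8.1·(0.9813, -0.1925) = (53.37, -17.49). Then |JE| = |E − J| = 56.16.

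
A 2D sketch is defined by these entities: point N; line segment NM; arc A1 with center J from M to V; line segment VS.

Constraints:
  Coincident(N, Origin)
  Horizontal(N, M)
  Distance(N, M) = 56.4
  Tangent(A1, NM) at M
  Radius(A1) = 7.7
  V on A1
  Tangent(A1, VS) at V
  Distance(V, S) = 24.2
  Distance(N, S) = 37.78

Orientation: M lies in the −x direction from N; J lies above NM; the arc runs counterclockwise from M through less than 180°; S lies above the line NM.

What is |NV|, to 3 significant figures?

51.3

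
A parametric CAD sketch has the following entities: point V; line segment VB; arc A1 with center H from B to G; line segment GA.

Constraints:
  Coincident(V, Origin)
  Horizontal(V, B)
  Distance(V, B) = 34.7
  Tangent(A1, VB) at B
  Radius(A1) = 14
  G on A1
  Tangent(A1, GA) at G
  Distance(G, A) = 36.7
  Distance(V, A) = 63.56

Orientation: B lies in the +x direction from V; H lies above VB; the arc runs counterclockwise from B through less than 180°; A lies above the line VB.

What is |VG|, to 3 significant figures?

51.4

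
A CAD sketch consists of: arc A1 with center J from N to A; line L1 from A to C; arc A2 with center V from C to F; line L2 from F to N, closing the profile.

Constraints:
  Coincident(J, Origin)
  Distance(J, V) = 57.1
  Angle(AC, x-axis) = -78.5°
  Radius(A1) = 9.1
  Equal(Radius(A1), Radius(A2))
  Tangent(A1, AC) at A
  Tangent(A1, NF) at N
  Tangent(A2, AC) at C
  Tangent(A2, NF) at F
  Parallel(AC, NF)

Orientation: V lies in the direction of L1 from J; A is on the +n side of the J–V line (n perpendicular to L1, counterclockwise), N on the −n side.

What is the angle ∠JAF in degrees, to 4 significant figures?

72.32°

Tangency of A1 to both parallel lines with radius 9.1 puts A and N at J ± 9.1·n: A = (8.917, 1.814), N = (-8.917, -1.814). Equal radii place C and F the same way about V: C = V + 9.1·n = (20.30, -54.14), F = V − 9.1·n = (2.467, -57.77). Then cos ∠JAF = AJ·AF / (|AJ||AF|), giving 72.32°.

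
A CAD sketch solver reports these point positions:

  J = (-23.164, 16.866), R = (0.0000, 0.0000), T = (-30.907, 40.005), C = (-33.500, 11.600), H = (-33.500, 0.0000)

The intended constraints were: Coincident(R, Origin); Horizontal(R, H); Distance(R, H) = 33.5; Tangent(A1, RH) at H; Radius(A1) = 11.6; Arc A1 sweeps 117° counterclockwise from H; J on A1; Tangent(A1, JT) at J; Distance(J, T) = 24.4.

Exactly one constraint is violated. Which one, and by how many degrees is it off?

Tangent(A1, JT) at J — off by 8.50°.

R = (0.00, 0.00) ✓; R.y = 0.00, H.y = 0.00 ✓; |RH| = 33.50 ✓; ∠(CH, HR) = 90.00° ✓; |CH| = 11.60 ✓; bearing(C→J) − bearing(C→H) = 117.0° ✓; |CJ| = 11.60 ✓; ∠(CJ, JT) = 98.50° ✗; |JT| = 24.40 ✓.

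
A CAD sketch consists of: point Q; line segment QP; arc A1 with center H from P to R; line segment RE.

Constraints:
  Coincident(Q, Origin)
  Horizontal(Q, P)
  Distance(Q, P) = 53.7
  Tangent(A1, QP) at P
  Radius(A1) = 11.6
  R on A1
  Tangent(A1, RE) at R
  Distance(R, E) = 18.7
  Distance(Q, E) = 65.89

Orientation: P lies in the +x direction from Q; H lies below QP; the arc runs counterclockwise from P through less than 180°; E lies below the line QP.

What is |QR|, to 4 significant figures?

48.68

Checks: |HP| = 11.60 ✓; |HR| = 11.60 ✓; ∠(HR, RE) = 90.00° ✓; |RE| = 18.70 ✓; |QE| = 65.89 ✓.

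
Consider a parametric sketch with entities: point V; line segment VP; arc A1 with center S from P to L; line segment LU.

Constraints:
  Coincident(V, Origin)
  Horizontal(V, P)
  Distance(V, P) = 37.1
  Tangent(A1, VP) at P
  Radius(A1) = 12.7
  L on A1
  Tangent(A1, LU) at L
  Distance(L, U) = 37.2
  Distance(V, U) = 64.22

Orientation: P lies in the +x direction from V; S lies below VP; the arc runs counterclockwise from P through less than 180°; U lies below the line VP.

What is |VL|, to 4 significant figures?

30.34

Checks: |SL| = 12.70 ✓; ∠(SL, LU) = 90.00° ✓; |LU| = 37.20 ✓; |VU| = 64.22 ✓.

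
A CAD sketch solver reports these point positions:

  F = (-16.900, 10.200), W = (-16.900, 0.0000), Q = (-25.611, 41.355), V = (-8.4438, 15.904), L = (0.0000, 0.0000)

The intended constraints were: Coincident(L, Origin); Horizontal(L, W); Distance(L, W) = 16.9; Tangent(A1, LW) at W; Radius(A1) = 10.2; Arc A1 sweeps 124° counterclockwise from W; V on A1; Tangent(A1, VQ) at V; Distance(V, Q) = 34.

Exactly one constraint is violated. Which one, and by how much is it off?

Distance(V, Q) = 34 — off by 3.30.

L = (0.00, 0.00) ✓; L.y = 0.00, W.y = 0.00 ✓; |LW| = 16.90 ✓; ∠(FW, WL) = 90.00° ✓; |FW| = 10.20 ✓; bearing(F→V) − bearing(F→W) = 124.0° ✓; |FV| = 10.20 ✓; ∠(FV, VQ) = 90.00° ✓; |VQ| = 30.70 ✗.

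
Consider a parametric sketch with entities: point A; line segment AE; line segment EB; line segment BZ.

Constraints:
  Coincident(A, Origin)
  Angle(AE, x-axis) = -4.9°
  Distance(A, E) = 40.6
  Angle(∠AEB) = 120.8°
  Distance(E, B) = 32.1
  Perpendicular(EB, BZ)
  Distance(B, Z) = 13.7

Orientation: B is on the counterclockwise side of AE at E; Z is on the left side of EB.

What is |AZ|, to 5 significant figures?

56.970

A is at the origin; AE runs at -4.9° with length 40.6, so E = 40.6·(cos -4.9°, sin -4.9°) = (40.452, -3.4679). ∠AEB = 120.8°, so EB runs at -4.9° + (180° − 120.8°) = 54.300° from the x-axis; with |EB| = 32.1, B = E + 32.1·(cos 54.300°, sin 54.300°) = (59.183, 22.600). EB ⟂ BZ; with |BZ| = 13.7 on the left of EB, Z = B + 13.7·(-0.81208, 0.58354) = (48.058, 30.594). Then |AZ| = |Z − A| = 56.970.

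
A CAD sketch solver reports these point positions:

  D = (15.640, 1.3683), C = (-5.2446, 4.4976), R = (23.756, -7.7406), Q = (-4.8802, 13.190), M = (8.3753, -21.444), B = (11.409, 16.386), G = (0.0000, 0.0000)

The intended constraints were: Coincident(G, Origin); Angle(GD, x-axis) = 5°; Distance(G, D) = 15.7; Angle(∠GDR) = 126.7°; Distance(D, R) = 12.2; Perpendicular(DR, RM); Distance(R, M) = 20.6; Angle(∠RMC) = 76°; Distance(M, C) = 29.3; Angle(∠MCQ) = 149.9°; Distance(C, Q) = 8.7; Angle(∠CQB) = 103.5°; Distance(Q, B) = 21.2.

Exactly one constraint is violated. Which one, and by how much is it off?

Distance(Q, B) = 21.2 — off by 4.60.

G = (0.00, 0.00) ✓; GD at 5.000° ✓; |GD| = 15.70 ✓; ∠GDR = 126.7° ✓; |DR| = 12.20 ✓; ∠(DR, RM) = 90.00° ✓; |RM| = 20.60 ✓; ∠RMC = 76.00° ✓; |MC| = 29.30 ✓; ∠MCQ = 149.9° ✓; |CQ| = 8.700 ✓; ∠CQB = 103.5° ✓; |QB| = 16.60 ✗.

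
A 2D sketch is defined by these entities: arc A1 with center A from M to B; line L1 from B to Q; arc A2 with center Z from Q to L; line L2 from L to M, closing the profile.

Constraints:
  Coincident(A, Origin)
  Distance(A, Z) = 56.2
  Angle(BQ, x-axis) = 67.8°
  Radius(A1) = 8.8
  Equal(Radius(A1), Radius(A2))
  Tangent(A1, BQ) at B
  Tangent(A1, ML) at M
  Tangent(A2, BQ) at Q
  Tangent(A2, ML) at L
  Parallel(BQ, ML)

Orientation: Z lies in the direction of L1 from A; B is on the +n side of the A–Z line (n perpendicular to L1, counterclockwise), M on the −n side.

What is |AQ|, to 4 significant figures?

56.88

Tangency of A1 to both parallel lines with radius 8.8 puts B and M at A ± 8.8·n: B = (-8.148, 3.325), M = (8.148, -3.325). Equal radii place Q and L the same way about Z: Q = Z + 8.8·n = (13.09, 55.36), L = Z − 8.8·n = (29.38, 48.71). Then |AQ| = |Q − A| = 56.88.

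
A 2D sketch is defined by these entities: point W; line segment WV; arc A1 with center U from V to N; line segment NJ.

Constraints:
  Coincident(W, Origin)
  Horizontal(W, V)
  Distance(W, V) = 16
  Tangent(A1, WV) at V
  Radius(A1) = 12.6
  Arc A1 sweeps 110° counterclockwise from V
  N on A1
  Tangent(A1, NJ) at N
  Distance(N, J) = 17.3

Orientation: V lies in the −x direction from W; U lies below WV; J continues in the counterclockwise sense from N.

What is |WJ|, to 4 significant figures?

39.76

W is at the origin; WV is horizontal with |WV| = 16.0 and V on the −x side, so V = (-16.00, 0.000). The tangent condition forces UV to be normal to WV, so U = V + (0, -12.6) = (-16.00, -12.60). On A1, V sits at bearing 90° from U; a 110° counterclockwise sweep puts N at bearing 200°, so N = U + 12.6·(cos 200°, sin 200°) = (-27.84, -16.91). Tangency of A1 to NJ means the radius UN is perpendicular to NJ, so NJ runs along (−sin 200°, cos 200°); with |NJ| = 17.3, J = (-21.92, -33.17). Then |WJ| = |J − W| = 39.76.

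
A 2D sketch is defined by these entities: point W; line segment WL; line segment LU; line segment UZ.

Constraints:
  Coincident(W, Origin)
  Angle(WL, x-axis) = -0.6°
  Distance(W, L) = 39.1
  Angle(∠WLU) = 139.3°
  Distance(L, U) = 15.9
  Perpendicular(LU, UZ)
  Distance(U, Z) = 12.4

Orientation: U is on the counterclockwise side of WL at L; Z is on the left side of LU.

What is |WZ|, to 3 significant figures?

47.4

W is at the origin; WL runs at -0.6° with length 39.1, so L = 39.1·(cos -0.6°, sin -0.6°) = (39.1, -0.409). ∠WLU = 139.3°, so LU runs at -0.6° + (180° − 139.3°) = 40.1° from the x-axis; with |LU| = 15.9, U = L + 15.9·(cos 40.1°, sin 40.1°) = (51.3, 9.83). LU ⟂ UZ; with |UZ| = 12.4 on the left of LU, Z = U + 12.4·(-0.644, 0.765) = (43.3, 19.3). Then |WZ| = |Z − W| = 47.4.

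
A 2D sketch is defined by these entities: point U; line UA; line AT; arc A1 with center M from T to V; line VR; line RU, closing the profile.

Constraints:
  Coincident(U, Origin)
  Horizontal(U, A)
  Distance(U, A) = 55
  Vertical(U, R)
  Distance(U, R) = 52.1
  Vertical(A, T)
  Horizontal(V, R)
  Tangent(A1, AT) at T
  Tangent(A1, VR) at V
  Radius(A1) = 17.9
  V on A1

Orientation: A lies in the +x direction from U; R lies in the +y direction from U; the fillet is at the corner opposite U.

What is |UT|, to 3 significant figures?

64.8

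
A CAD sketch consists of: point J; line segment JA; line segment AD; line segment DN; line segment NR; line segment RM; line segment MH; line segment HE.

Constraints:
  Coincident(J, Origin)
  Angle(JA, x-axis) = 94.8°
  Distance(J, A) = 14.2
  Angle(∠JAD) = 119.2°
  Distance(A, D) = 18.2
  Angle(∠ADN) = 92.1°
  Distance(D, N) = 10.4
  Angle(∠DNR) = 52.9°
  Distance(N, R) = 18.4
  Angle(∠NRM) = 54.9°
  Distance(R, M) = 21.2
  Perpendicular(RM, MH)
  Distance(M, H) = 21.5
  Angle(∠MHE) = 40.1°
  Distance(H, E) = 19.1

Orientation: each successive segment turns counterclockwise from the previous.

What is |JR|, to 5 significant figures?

16.327

∠ADN = 92.1° gives DN at -116.50° from the x-axis; with |DN| = 10.4, N = (-22.403, 12.361). ∠DNR = 52.9° gives NR at 10.600° from the x-axis; with |NR| = 18.4, R = (-4.3171, 15.746). Then |JR| = |R − J| = 16.327.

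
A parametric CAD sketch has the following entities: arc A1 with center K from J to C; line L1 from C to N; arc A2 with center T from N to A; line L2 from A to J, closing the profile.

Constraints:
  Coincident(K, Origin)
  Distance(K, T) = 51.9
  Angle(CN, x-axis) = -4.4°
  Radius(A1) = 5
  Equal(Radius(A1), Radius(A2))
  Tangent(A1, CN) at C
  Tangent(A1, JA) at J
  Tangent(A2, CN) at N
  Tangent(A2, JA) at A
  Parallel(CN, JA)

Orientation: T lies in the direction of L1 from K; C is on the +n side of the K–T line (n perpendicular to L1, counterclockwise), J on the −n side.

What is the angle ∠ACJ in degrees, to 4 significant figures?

79.09°

Tangency of A1 to both parallel lines with radius 5.0 puts C and J at K ± 5.0·n: C = (0.3836, 4.985), J = (-0.3836, -4.985). Equal radii place N and A the same way about T: N = T + 5.0·n = (52.13, 1.004), A = T − 5.0·n = (51.36, -8.967). Then cos ∠ACJ = CA·CJ / (|CA||CJ|), giving 79.09°.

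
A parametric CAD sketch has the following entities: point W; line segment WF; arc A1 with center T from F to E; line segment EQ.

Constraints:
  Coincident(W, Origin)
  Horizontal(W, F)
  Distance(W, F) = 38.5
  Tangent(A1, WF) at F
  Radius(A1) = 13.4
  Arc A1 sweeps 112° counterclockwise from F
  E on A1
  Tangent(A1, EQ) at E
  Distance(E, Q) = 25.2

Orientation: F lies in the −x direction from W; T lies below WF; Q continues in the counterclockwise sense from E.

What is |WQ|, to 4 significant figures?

58.88

On A1, F sits at bearing 90° from T; a 112° counterclockwise sweep puts E at bearing 202°, so E = T + 13.4·(cos 202°, sin 202°) = (-50.92, -18.42). Since A1 is tangent to EQ there, TE ⟂ EQ, so EQ runs along (−sin 202°, cos 202°); with |EQ| = 25.2, Q = (-41.48, -41.78). Then |WQ| = |Q − W| = 58.88.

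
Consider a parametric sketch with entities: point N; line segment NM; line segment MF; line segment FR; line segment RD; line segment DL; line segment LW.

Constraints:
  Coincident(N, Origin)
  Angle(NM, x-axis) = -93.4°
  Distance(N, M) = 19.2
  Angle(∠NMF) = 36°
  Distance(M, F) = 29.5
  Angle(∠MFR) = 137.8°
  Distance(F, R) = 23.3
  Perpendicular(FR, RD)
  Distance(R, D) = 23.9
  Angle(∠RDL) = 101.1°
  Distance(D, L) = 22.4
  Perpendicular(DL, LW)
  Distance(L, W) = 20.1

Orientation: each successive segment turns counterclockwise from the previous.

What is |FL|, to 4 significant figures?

28.24

N is at the origin; NM runs at -93.4° with length 19.2, so M = (-1.139, -19.17). ∠NMF = 36.0° gives MF at 50.60° from the x-axis; with |MF| = 29.5, F = (17.59, 3.629). ∠MFR = 137.8° gives FR at 92.80° from the x-axis; with |FR| = 23.3, R = (16.45, 26.90). FR is perpendicular to RD, so RD runs at -177.2°; with |RD| = 23.9, D = (-7.424, 25.73). ∠RDL = 101.1° gives DL at -98.30° from the x-axis; with |DL| = 22.4, L = (-10.66, 3.569). Then |FL| = |L − F| = 28.24.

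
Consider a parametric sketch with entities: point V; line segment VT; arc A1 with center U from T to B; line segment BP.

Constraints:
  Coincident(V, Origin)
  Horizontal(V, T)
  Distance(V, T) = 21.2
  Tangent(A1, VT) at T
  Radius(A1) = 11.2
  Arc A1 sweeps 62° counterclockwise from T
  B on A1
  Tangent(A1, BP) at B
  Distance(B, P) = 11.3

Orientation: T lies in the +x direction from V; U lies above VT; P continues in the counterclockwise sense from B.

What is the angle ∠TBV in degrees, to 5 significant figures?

20.180°

V is at the origin; V and T share the same y with |VT| = 21.2 and T on the +x side, so T = (21.200, 0.0000). A1 meets VT tangentially, so UT is at right angles to VT, so U = T + (0, 11.2) = (21.200, 11.200). On A1, T sits at bearing -90° from U; a 62° counterclockwise sweep puts B at bearing -28°, so B = U + 11.2·(cos -28°, sin -28°) = (31.089, 5.9419). Then cos ∠TBV = BT·BV / (|BT||BV|), giving 20.180°.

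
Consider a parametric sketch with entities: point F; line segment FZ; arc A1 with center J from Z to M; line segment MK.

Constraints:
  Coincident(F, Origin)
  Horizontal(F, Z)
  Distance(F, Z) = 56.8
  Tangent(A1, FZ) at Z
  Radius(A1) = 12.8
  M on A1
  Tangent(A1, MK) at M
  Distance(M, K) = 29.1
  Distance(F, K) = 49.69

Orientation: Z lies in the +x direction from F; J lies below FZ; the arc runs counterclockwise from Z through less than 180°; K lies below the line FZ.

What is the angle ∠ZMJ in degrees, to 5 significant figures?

55.204°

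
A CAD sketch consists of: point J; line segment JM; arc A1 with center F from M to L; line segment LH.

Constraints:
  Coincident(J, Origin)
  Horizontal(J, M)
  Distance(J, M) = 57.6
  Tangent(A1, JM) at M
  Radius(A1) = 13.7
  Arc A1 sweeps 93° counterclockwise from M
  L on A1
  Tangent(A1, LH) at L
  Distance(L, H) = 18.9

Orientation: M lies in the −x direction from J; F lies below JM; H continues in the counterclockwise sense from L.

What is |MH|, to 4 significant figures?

35.63

J is at the origin; J and M share the same y with |JM| = 57.6 and M on the −x side, so M = (-57.60, 0.000). A1 meets JM tangentially, so FM is at right angles to JM, so F = M + (0, -13.7) = (-57.60, -13.70). On A1, M sits at bearing 90° from F; a 93° counterclockwise sweep puts L at bearing 183°, so L = F + 13.7·(cos 183°, sin 183°) = (-71.28, -14.42). Since A1 is tangent to LH there, FL ⟂ LH, so LH runs along (−sin 183°, cos 183°); with |LH| = 18.9, H = (-70.29, -33.29). Then |MH| = |H − M| = 35.63.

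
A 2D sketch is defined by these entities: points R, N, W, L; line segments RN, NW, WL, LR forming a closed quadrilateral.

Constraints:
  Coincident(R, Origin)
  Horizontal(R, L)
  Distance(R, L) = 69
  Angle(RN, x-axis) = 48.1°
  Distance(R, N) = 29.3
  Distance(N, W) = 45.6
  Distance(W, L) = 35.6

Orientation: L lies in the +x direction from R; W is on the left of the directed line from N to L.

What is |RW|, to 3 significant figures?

72.3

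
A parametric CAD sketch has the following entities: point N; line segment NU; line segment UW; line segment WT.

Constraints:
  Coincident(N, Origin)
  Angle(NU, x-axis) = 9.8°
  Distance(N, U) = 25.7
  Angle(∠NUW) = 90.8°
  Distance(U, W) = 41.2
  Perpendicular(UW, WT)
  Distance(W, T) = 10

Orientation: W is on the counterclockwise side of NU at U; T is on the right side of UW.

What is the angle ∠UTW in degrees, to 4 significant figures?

76.36°

∠NUW = 90.8°, so UW runs at 9.8° + (180° − 90.8°) = 99.00° from the x-axis; with |UW| = 41.2, W = U + 41.2·(cos 99.00°, sin 99.00°) = (18.88, 45.07). UW ⟂ WT; with |WT| = 10.0 on the right of UW, T = W + 10.0·(0.9877, 0.1564) = (28.76, 46.63). Then cos ∠UTW = TU·TW / (|TU||TW|), giving 76.36°.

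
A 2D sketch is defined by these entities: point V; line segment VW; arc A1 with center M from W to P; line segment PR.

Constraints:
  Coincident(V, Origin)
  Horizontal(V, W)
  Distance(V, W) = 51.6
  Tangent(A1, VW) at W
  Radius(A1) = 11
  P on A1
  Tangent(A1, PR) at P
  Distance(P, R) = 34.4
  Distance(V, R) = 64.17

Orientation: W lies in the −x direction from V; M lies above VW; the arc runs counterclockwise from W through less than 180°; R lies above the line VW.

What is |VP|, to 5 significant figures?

42.448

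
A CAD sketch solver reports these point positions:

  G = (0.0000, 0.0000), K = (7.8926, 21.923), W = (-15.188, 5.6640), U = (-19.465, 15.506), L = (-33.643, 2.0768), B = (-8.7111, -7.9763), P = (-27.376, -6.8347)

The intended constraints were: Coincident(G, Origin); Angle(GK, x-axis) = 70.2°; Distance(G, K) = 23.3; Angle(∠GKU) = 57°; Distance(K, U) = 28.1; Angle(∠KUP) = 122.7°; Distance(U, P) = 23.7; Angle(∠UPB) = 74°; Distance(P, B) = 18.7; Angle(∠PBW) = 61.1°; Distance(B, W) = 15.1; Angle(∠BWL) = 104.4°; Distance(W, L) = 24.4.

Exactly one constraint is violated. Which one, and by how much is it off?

Distance(W, L) = 24.4 — off by 5.60.

G = (0.00, 0.00) ✓; GK at 70.20° ✓; |GK| = 23.30 ✓; ∠GKU = 57.00° ✓; |KU| = 28.10 ✓; ∠KUP = 122.7° ✓; |UP| = 23.70 ✓; ∠UPB = 74.00° ✓; |PB| = 18.70 ✓; ∠PBW = 61.10° ✓; |BW| = 15.10 ✓; ∠BWL = 104.4° ✓; |WL| = 18.80 ✗.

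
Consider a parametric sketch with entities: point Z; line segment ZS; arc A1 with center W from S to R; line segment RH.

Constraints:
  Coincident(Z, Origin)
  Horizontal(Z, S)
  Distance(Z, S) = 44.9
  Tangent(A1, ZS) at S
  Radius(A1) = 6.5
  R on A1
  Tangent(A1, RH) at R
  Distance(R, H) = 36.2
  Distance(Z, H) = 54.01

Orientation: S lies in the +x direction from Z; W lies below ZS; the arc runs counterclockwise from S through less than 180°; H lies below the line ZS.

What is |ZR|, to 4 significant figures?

38.87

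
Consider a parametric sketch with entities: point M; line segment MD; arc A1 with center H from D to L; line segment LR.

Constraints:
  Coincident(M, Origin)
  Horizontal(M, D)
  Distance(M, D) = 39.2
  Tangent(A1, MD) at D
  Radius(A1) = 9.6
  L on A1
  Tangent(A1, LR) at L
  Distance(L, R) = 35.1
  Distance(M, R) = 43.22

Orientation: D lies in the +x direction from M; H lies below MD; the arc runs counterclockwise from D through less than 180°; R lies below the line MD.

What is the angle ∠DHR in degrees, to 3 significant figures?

145°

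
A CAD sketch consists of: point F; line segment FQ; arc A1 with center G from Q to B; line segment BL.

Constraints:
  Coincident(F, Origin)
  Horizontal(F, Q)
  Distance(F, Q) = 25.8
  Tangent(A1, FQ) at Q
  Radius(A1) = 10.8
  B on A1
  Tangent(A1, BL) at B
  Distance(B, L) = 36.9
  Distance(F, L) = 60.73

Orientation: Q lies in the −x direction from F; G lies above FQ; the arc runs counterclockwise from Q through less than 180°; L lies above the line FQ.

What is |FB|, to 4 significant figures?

24.04

Checks: |GB| = 10.80 ✓; ∠(GB, BL) = 90.00° ✓; |BL| = 36.90 ✓; |FL| = 60.73 ✓.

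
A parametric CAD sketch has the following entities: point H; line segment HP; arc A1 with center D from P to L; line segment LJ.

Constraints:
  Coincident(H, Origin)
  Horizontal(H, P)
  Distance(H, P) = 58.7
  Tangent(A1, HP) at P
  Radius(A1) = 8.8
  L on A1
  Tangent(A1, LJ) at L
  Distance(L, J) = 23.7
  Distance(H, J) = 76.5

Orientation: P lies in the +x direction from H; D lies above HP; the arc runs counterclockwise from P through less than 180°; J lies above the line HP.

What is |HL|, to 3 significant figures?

67.9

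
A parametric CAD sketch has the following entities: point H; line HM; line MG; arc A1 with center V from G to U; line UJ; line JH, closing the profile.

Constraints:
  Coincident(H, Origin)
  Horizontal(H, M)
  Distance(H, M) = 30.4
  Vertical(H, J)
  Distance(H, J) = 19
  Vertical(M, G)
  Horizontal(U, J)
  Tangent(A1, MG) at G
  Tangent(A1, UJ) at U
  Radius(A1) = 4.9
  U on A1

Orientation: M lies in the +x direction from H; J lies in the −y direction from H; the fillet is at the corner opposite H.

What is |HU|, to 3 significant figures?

31.8

H is at the origin; HM is horizontal with |HM| = 30.4 and M on the +x side, so M = (30.4, 0.00). H and J share the same x with |HJ| = 19.0 and J on the −y side, so J = (0.00, -19.0). The virtual corner opposite H is at (30.4, -19.0). The tangent condition forces VG to be normal to MG and since A1 is tangent to UJ there, VU ⟂ UJ, with radius 4.9, so the center V sits 4.9 in from both sides at V = (25.5, -14.1). That places the tangent points at G = (30.4, -14.1) on MG and U = (25.5, -19.0) on UJ. Then |HU| = |U − H| = 31.8.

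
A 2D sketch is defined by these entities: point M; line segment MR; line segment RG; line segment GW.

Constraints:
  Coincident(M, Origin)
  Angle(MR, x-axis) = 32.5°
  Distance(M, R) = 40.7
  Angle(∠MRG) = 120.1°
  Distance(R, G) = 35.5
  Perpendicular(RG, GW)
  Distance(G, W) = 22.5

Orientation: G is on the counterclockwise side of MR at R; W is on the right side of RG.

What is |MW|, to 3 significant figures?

80.4

M is at the origin; MR runs at 32.5° with length 40.7, so R = 40.7·(cos 32.5°, sin 32.5°) = (34.3, 21.9). ∠MRG = 120.1°, so RG runs at 32.5° + (180° − 120.1°) = 92.4° from the x-axis; with |RG| = 35.5, G = R + 35.5·(cos 92.4°, sin 92.4°) = (32.8, 57.3). RG is perpendicular to GW; with |GW| = 22.5 on the right of RG, W = G + 22.5·(0.999, 0.0419) = (55.3, 58.3). Then |MW| = |W − M| = 80.4.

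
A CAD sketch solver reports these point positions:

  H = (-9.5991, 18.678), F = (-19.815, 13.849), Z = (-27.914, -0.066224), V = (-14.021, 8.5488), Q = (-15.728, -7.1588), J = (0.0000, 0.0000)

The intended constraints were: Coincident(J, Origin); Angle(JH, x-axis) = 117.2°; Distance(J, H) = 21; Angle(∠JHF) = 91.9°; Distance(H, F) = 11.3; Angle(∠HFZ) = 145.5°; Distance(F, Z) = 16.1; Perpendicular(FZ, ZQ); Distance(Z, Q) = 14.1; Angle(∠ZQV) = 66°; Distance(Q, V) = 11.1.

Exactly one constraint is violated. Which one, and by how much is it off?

Distance(Q, V) = 11.1 — off by 4.70.

J = (0.00, 0.00) ✓; JH at 117.2° ✓; |JH| = 21.00 ✓; ∠JHF = 91.90° ✓; |HF| = 11.30 ✓; ∠HFZ = 145.5° ✓; |FZ| = 16.10 ✓; ∠(FZ, ZQ) = 90.00° ✓; |ZQ| = 14.10 ✓; ∠ZQV = 66.00° ✓; |QV| = 15.80 ✗.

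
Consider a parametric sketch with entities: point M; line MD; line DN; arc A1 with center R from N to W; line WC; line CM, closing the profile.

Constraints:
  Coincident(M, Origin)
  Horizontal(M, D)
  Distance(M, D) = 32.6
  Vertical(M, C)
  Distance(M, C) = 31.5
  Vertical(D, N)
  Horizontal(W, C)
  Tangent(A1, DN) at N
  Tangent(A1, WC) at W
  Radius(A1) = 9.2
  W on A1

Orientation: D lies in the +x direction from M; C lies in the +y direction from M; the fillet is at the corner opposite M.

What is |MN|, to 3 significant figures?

39.5

M is at the origin; MD is horizontal with |MD| = 32.6 and D on the +x side, so D = (32.6, 0.00). MC is vertical with |MC| = 31.5 and C on the +y side, so C = (0.00, 31.5). The virtual corner opposite M is at (32.6, 31.5). Tangency of A1 to DN means the radius RN is perpendicular to DN and the tangent condition forces RW to be normal to WC, with radius 9.2, so the center R sits 9.2 in from both sides at R = (23.4, 22.3). That places the tangent points at N = (32.6, 22.3) on DN and W = (23.4, 31.5) on WC. Then |MN| = |N − M| = 39.5.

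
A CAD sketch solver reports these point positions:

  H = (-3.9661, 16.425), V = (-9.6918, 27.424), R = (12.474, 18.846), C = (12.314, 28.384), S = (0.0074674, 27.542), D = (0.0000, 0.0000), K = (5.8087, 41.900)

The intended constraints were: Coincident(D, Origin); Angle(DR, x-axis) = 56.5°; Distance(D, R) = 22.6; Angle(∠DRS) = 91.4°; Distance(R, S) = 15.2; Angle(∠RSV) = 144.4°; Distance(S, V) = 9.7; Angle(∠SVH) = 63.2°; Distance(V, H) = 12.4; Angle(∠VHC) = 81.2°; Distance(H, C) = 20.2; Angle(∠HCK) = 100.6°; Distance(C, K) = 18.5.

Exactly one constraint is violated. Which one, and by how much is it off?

Distance(C, K) = 18.5 — off by 3.50.

D = (0.00, 0.00) ✓; DR at 56.50° ✓; |DR| = 22.60 ✓; ∠DRS = 91.40° ✓; |RS| = 15.20 ✓; ∠RSV = 144.4° ✓; |SV| = 9.700 ✓; ∠SVH = 63.20° ✓; |VH| = 12.40 ✓; ∠VHC = 81.20° ✓; |HC| = 20.20 ✓; ∠HCK = 100.6° ✓; |CK| = 15.00 ✗.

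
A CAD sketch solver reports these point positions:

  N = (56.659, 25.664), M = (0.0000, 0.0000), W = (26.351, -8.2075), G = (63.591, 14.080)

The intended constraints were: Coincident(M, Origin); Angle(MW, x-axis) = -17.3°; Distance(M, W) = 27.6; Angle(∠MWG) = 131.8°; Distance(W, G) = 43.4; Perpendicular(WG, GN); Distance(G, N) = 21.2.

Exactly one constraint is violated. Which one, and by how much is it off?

Distance(G, N) = 21.2 — off by 7.70.

M = (0.00, 0.00) ✓; MW at -17.30° ✓; |MW| = 27.60 ✓; ∠MWG = 131.8° ✓; |WG| = 43.40 ✓; ∠(WG, GN) = 90.00° ✓; |GN| = 13.50 ✗.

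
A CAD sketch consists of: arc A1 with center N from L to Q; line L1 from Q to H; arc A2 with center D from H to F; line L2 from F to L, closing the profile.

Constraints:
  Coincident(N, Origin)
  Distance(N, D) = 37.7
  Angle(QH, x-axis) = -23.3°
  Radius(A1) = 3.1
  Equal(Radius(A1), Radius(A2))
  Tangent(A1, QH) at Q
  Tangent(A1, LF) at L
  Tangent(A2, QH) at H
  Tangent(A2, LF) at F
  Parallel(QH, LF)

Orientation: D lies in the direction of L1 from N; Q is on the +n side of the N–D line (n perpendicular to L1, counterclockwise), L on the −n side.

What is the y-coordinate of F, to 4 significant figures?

-17.76

The slot axis is L1's direction at -23.3°, so u = (cos -23.3°, sin -23.3°) = (0.9184, -0.3955) and n = (−sin -23.3°, cos -23.3°) = (0.3955, 0.9184). N is at the origin and D lies 37.7 along u from N, so D = 37.7·u = (34.63, -14.91). Tangency of A1 to both parallel lines with radius 3.1 puts Q and L at N ± 3.1·n: Q = (1.226, 2.847), L = (-1.226, -2.847). Equal radii place H and F the same way about D: H = D + 3.1·n = (35.85, -12.06), F = D − 3.1·n = (33.40, -17.76). So F.y = -17.76.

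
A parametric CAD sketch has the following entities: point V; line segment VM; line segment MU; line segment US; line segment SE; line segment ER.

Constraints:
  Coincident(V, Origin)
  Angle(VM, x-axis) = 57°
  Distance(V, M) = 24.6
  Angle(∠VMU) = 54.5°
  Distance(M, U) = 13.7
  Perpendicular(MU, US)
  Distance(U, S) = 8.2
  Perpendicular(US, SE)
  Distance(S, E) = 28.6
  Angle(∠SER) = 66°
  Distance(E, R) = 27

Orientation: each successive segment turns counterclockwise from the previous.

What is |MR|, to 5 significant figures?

16.925

The perpendicularity gives SE at right angles to US, so SE runs at 2.5000°; with |SE| = 28.6, E = (28.642, 13.089). ∠SER = 66.0° gives ER at 116.50° from the x-axis; with |ER| = 27.0, R = (16.594, 37.252). Then |MR| = |R − M| = 16.925.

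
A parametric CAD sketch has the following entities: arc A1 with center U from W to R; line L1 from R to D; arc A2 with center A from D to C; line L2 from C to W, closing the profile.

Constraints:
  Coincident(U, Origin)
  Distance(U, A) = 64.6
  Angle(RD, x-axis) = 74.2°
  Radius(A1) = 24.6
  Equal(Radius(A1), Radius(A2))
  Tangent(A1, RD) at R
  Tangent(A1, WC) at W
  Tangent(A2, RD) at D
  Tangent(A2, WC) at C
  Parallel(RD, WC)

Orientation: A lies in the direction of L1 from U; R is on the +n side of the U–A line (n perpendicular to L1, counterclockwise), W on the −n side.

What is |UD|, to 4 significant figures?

69.13

The slot axis is L1's direction at 74.2°, so u = (cos 74.2°, sin 74.2°) = (0.2723, 0.9622) and n = (−sin 74.2°, cos 74.2°) = (-0.9622, 0.2723). U is at the origin and A lies 64.6 along u from U, so A = 64.6·u = (17.59, 62.16). Tangency of A1 to both parallel lines with radius 24.6 puts R and W at U ± 24.6·n: R = (-23.67, 6.698), W = (23.67, -6.698). Equal radii place D and C the same way about A: D = A + 24.6·n = (-6.081, 68.86), C = A − 24.6·n = (41.26, 55.46). Then |UD| = |D − U| = 69.13.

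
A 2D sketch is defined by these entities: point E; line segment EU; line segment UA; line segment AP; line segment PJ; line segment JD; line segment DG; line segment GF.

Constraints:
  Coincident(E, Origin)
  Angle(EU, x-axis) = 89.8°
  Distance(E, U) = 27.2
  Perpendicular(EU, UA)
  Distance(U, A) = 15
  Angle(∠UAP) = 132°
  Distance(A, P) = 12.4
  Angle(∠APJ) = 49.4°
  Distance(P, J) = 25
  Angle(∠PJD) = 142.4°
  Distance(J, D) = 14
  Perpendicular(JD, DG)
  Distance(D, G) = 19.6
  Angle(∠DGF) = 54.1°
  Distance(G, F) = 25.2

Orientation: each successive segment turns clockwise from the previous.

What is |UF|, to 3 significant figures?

11.6

E is at the origin; EU runs at 89.8° with length 27.2, so U = (0.0949, 27.2). The perpendicularity gives UA at right angles to EU, so UA runs at -0.200°; with |UA| = 15.0, A = (15.1, 27.1). ∠UAP = 132.0° gives AP at -48.2° from the x-axis; with |AP| = 12.4, P = (23.4, 17.9). ∠APJ = 49.4° gives PJ at -179° from the x-axis; with |PJ| = 25.0, J = (-1.63, 17.4). ∠PJD = 142.4° gives JD at 144° from the x-axis; with |JD| = 14.0, D = (-12.9, 25.7). JD ⟂ DG, so DG runs at 53.6°; with |DG| = 19.6, G = (-1.27, 41.5). ∠DGF = 54.1° gives GF at -72.3° from the x-axis; with |GF| = 25.2, F = (6.39, 17.5). Then |UF| = |F − U| = 11.6.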